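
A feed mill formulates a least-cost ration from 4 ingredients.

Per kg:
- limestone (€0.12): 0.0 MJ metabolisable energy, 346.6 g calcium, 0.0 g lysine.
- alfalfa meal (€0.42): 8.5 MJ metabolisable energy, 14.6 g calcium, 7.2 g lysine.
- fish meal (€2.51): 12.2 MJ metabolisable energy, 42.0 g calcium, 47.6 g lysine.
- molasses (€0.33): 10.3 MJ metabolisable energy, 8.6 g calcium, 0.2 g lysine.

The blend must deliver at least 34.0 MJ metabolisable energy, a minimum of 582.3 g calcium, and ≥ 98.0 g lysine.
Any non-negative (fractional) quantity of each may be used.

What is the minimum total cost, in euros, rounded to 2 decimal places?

€5.39

Let x1 = kg of limestone, x2 = kg of alfalfa meal, x3 = kg of fish meal, x4 = kg of molasses.
Minimise 0.12x1 + 0.42x2 + 2.51x3 + 0.33x4 with:
  8.5x2 + 12.2x3 + 10.3x4 ≥ 34   (metabolisable energy)
  346.6x1 + 14.6x2 + 42x3 + 8.6x4 ≥ 582.3   (calcium)
  7.2x2 + 47.6x3 + 0.2x4 ≥ 98   (lysine)
  x1, x2, x3, x4 ≥ 0.
The optimal basis is {limestone, alfalfa meal, fish meal}; molasses drops out. The metabolisable energy, calcium, lysine requirements are met with equality.
Optimal quantities: limestone = 1.399 kg, alfalfa meal = 1.335 kg, fish meal = 1.857 kg.
Total cost: 0.12·1.399 + 0.42·1.335 + 2.51·1.857 = 5.3897.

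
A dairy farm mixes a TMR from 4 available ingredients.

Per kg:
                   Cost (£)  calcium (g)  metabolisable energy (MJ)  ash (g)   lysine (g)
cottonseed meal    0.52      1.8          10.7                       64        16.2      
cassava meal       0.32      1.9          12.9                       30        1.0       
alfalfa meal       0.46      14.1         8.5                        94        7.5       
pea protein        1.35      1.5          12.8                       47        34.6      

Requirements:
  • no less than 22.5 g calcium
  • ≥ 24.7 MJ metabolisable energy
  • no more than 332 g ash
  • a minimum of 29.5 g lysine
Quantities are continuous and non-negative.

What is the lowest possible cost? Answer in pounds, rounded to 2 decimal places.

Let x1 = kg of cottonseed meal, x2 = kg of cassava meal, x3 = kg of alfalfa meal, x4 = kg of pea protein.
Minimise 0.52x1 + 0.32x2 + 0.46x3 + 1.35x4 s.t.:
  1.8x1 + 1.9x2 + 14.1x3 + 1.5x4 ≥ 22.5   (calcium)
  10.7x1 + 12.9x2 + 8.5x3 + 12.8x4 ≥ 24.7   (metabolisable energy)
  64x1 + 30x2 + 94x3 + 47x4 ≤ 332   (ash)
  16.2x1 + 1x2 + 7.5x3 + 34.6x4 ≥ 29.5   (lysine)
  x1, x2, x3, x4 ≥ 0.
The cheapest feasible vertex uses only cottonseed meal, cassava meal, alfalfa meal; pea protein is not used. There the calcium, metabolisable energy, lysine constraints are tight.
Optimal quantities: cottonseed meal = 1.15 kg, cassava meal = 0.006561 kg, alfalfa meal = 1.448 kg.
Cost = 0.52·1.15 + 0.32·0.006561 + 0.46·1.448 = 1.2662.

£1.27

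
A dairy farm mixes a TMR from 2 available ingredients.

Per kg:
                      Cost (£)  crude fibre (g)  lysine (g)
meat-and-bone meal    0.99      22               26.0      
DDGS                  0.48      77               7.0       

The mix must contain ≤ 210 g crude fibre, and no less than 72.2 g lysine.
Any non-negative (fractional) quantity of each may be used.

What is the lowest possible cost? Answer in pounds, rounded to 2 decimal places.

This is a linear program. Let x1 = kg of meat-and-bone meal, x2 = kg of DDGS.
Minimize 0.99x1 + 0.48x2 subject to:
  22x1 + 77x2 ≤ 210   (crude fibre)
  26x1 + 7x2 ≥ 72.2   (lysine)
  x1, x2 ≥ 0.
The optimal basis is {meat-and-bone meal}; DDGS drops out. Binding constraint: lysine.
That vertex is x1 = 2.777.
Cost = 0.99·2.777 = 2.7492.

£2.75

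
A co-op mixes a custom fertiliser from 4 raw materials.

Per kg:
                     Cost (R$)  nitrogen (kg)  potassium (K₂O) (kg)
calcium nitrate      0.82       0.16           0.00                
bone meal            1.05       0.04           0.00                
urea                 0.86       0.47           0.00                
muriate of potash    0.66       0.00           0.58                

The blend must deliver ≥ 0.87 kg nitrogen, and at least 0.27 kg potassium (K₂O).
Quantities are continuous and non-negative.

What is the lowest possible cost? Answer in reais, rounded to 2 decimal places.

R$1.90

This is a linear program. Let x1 = kg of calcium nitrate, x2 = kg of bone meal, x3 = kg of urea, x4 = kg of muriate of potash.
Minimise 0.82x1 + 1.05x2 + 0.86x3 + 0.66x4 subject to:
  0.16x1 + 0.04x2 + 0.47x3 ≥ 0.87   (nitrogen)
  0.58x4 ≥ 0.27   (potassium (K₂O))
  x1, x2, x3, x4 ≥ 0.
The cheapest feasible vertex uses only urea, muriate of potash; calcium nitrate, bone meal are not used. There the nitrogen and potassium (K₂O) constraints are tight.
That vertex is x3 = 1.851, x4 = 0.4655.
Cost = 0.86·1.851 + 0.66·0.4655 = 1.8991.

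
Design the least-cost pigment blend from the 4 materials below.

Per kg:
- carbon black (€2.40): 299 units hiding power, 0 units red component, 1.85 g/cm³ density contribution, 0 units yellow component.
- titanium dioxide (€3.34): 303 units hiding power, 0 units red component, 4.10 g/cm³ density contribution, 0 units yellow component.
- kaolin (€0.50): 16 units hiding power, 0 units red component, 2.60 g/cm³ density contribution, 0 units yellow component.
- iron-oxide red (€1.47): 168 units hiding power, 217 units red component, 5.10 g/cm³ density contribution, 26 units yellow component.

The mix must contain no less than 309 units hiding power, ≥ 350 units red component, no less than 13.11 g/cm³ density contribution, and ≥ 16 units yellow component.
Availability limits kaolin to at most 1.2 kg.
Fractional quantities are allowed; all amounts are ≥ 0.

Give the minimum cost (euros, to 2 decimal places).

€3.48

Set it up as a linear program. Let x1 = kg of carbon black, x2 = kg of titanium dioxide, x3 = kg of kaolin, x4 = kg of iron-oxide red.
Minimise 2.4x1 + 3.34x2 + 0.5x3 + 1.47x4 subject to:
  299x1 + 303x2 + 16x3 + 168x4 ≥ 309   (hiding power)
  217x4 ≥ 350   (red component)
  1.85x1 + 4.1x2 + 2.6x3 + 5.1x4 ≥ 13.11   (density contribution)
  26x4 ≥ 16   (yellow component)
  x3 ≤ 1.2
  x1, x2, x3, x4 ≥ 0.
The optimal basis is {kaolin, iron-oxide red}; carbon black, titanium dioxide drop out. The density contribution and the kaolin cap requirements are met with equality.
So kaolin = 1.2 kg, iron-oxide red = 1.959 kg.
Total cost: 0.5·1.2 + 1.47·1.959 = 3.4797.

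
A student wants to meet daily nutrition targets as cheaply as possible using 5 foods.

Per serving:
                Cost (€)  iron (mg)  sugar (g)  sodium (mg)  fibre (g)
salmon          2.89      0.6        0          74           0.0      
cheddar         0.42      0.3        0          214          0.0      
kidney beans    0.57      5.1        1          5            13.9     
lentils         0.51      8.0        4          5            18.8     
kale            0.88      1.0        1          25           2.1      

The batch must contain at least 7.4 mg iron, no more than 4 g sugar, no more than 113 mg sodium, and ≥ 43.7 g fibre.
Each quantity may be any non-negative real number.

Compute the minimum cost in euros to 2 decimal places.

€1.71

Treat it as an LP. Let x1 = servings of salmon, x2 = servings of cheddar, x3 = servings of kidney beans, x4 = servings of lentils, x5 = servings of kale.
min 2.89x1 + 0.42x2 + 0.57x3 + 0.51x4 + 0.88x5 subject to:
  0.6x1 + 0.3x2 + 5.1x3 + 8x4 + 1x5 ≥ 7.4   (iron)
  1x3 + 4x4 + 1x5 ≤ 4   (sugar)
  74x1 + 214x2 + 5x3 + 5x4 + 25x5 ≤ 113   (sodium)
  13.9x3 + 18.8x4 + 2.1x5 ≥ 43.7   (fibre)
  x1, x2, x3, x4, x5 ≥ 0.
The optimal basis is {kidney beans, lentils}; salmon, cheddar, kale drop out. The sugar and fibre requirements are met with equality.
Optimal quantities: kidney beans = 2.707 servings, lentils = 0.3234 servings.
Total cost: 0.57·2.707 + 0.51·0.3234 = 1.7079.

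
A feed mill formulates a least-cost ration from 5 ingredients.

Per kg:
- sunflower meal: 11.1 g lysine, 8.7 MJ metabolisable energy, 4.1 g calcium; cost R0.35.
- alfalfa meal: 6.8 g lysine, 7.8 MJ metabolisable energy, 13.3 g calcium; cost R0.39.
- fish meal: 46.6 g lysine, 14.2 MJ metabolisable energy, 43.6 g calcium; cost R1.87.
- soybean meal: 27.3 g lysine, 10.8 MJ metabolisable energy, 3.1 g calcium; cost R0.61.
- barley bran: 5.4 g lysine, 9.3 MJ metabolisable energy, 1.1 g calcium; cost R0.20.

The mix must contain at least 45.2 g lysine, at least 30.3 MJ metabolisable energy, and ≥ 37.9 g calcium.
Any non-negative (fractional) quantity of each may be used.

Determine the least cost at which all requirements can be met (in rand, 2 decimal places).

Treat it as an LP. Let x1 = kg of sunflower meal, x2 = kg of alfalfa meal, x3 = kg of fish meal, x4 = kg of soybean meal, x5 = kg of barley bran.
Minimize 0.35x1 + 0.39x2 + 1.87x3 + 0.61x4 + 0.2x5 s.t.:
  11.1x1 + 6.8x2 + 46.6x3 + 27.3x4 + 5.4x5 ≥ 45.2   (lysine)
  8.7x1 + 7.8x2 + 14.2x3 + 10.8x4 + 9.3x5 ≥ 30.3   (metabolisable energy)
  4.1x1 + 13.3x2 + 43.6x3 + 3.1x4 + 1.1x5 ≥ 37.9   (calcium)
  x1, x2, x3, x4, x5 ≥ 0.
At the optimum only alfalfa meal, soybean meal are positive (sunflower meal, fish meal, barley bran = 0). There the lysine and calcium constraints are tight.
Optimal quantities: alfalfa meal = 2.616 kg, soybean meal = 1.004 kg.
Total cost: 0.39·2.616 + 0.61·1.004 = 1.6327.

R1.63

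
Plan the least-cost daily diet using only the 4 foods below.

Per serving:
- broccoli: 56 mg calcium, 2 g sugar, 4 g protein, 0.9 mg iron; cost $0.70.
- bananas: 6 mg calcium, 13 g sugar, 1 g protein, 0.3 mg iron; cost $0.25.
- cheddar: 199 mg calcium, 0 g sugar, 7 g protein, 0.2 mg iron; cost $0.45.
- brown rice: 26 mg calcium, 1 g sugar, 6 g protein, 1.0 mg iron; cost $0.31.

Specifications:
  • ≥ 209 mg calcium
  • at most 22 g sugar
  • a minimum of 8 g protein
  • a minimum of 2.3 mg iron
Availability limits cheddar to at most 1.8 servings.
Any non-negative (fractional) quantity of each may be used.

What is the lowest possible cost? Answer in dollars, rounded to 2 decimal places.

Set it up as a linear program. Let x1 = servings of broccoli, x2 = servings of bananas, x3 = servings of cheddar, x4 = servings of brown rice.
min 0.7x1 + 0.25x2 + 0.45x3 + 0.31x4 subject to:
  56x1 + 6x2 + 199x3 + 26x4 ≥ 209   (calcium)
  2x1 + 13x2 + 1x4 ≤ 22   (sugar)
  4x1 + 1x2 + 7x3 + 6x4 ≥ 8   (protein)
  0.9x1 + 0.3x2 + 0.2x3 + 1x4 ≥ 2.3   (iron)
  x3 ≤ 1.8
  x1, x2, x3, x4 ≥ 0.
The optimal basis is {cheddar, brown rice}; broccoli, bananas drop out. Binding constraints: calcium and iron.
That vertex is x3 = 0.7699, x4 = 2.146.
Total cost: 0.45·0.7699 + 0.31·2.146 = 1.0117.

$1.01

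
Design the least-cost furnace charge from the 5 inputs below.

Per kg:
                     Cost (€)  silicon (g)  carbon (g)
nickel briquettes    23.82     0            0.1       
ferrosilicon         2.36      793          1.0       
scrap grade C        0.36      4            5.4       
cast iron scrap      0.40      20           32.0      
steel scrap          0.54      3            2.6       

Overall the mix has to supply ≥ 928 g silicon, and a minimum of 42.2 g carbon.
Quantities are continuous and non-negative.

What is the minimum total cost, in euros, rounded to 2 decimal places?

Let x1 = kg of nickel briquettes, x2 = kg of ferrosilicon, x3 = kg of scrap grade C, x4 = kg of cast iron scrap, x5 = kg of steel scrap.
min 23.82x1 + 2.36x2 + 0.36x3 + 0.4x4 + 0.54x5 with:
  793x2 + 4x3 + 20x4 + 3x5 ≥ 928   (silicon)
  0.1x1 + 1x2 + 5.4x3 + 32x4 + 2.6x5 ≥ 42.2   (carbon)
  x1, x2, x3, x4, x5 ≥ 0.
The minimum-cost mix takes nothing from nickel briquettes, scrap grade C, steel scrap — only ferrosilicon, cast iron scrap. There the silicon and carbon constraints are tight.
Solving gives x2 = 1.138, x4 = 1.283.
Cost = 2.36·1.138 + 0.4·1.283 = 3.1989.

€3.20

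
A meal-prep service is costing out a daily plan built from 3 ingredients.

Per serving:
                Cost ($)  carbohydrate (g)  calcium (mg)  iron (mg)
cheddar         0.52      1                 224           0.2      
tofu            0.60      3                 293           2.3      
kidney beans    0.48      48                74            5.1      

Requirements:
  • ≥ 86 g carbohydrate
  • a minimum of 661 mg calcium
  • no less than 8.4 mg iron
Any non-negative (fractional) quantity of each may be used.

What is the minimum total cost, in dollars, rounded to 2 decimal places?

$1.90

Let x1 = servings of cheddar, x2 = servings of tofu, x3 = servings of kidney beans.
Minimise 0.52x1 + 0.6x2 + 0.48x3 subject to:
  1x1 + 3x2 + 48x3 ≥ 86   (carbohydrate)
  224x1 + 293x2 + 74x3 ≥ 661   (calcium)
  0.2x1 + 2.3x2 + 5.1x3 ≥ 8.4   (iron)
  x1, x2, x3 ≥ 0.
At the optimum only tofu, kidney beans are positive (cheddar = 0). The carbohydrate and calcium requirements are met with equality.
That vertex is x2 = 1.832, x3 = 1.677.
Total cost: 0.6·1.832 + 0.48·1.677 = 1.9042.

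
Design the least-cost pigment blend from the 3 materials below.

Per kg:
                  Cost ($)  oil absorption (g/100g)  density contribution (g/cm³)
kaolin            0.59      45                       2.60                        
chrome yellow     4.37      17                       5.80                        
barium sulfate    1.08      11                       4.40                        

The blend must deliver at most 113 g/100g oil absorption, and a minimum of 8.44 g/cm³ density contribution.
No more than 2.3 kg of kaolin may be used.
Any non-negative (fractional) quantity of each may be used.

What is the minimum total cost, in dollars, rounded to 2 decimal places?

Treat it as an LP. Let x1 = kg of kaolin, x2 = kg of chrome yellow, x3 = kg of barium sulfate.
Minimize 0.59x1 + 4.37x2 + 1.08x3 with:
  45x1 + 17x2 + 11x3 ≤ 113   (oil absorption)
  2.6x1 + 5.8x2 + 4.4x3 ≥ 8.44   (density contribution)
  x1 ≤ 2.3
  x1, x2, x3 ≥ 0.
At the optimum only kaolin, barium sulfate are positive (chrome yellow = 0). The density contribution and the kaolin cap requirements are met with equality.
Solving gives x1 = 2.3, x3 = 0.5591.
Cost = 0.59·2.3 + 1.08·0.5591 = 1.9608.

$1.96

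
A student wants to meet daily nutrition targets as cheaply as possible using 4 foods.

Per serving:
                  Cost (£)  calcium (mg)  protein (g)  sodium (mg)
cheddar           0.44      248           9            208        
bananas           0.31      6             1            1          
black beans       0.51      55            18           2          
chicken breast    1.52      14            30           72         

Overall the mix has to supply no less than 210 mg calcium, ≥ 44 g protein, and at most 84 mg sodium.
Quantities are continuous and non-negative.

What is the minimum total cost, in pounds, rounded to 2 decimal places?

Treat it as an LP. Let x1 = servings of cheddar, x2 = servings of bananas, x3 = servings of black beans, x4 = servings of chicken breast.
min 0.44x1 + 0.31x2 + 0.51x3 + 1.52x4 s.t.:
  248x1 + 6x2 + 55x3 + 14x4 ≥ 210   (calcium)
  9x1 + 1x2 + 18x3 + 30x4 ≥ 44   (protein)
  208x1 + 1x2 + 2x3 + 72x4 ≤ 84   (sodium)
  x1, x2, x3, x4 ≥ 0.
The optimal basis is {cheddar, black beans}; bananas, chicken breast drop out. The calcium and protein requirements are met with equality.
Solving gives x1 = 0.3427, x3 = 2.273.
Hence cost = 0.44·0.3427 + 0.51·2.273 = £1.3100.

£1.31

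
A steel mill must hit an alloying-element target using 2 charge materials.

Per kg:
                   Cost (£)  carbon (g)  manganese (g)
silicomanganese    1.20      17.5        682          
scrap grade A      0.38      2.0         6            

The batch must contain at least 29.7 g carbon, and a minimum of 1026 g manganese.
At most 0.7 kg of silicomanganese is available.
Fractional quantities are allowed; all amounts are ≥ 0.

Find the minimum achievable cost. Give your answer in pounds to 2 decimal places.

Let x1 = kg of silicomanganese, x2 = kg of scrap grade A.
Minimize 1.2x1 + 0.38x2 with:
  17.5x1 + 2x2 ≥ 29.7   (carbon)
  682x1 + 6x2 ≥ 1026   (manganese)
  x1 ≤ 0.7
  x1, x2 ≥ 0.
Both inputs are positive at the optimum. The manganese and the silicomanganese cap requirements are met with equality.
So silicomanganese = 0.7 kg, scrap grade A = 91.43 kg.
Cost = 1.2·0.7 + 0.38·91.43 = 35.5834.

£35.58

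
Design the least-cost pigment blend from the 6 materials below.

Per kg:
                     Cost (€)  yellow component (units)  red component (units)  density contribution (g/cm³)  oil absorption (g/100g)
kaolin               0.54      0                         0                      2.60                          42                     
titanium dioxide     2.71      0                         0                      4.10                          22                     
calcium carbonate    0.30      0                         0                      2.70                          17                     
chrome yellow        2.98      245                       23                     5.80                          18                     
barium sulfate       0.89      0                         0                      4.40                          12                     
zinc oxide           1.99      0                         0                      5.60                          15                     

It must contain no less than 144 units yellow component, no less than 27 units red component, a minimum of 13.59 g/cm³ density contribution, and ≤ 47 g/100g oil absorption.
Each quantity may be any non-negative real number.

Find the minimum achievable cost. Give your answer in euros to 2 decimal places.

This is a linear program. Let x1 = kg of kaolin, x2 = kg of titanium dioxide, x3 = kg of calcium carbonate, x4 = kg of chrome yellow, x5 = kg of barium sulfate, x6 = kg of zinc oxide.
Minimise 0.54x1 + 2.71x2 + 0.3x3 + 2.98x4 + 0.89x5 + 1.99x6 with:
  245x4 ≥ 144   (yellow component)
  23x4 ≥ 27   (red component)
  2.6x1 + 4.1x2 + 2.7x3 + 5.8x4 + 4.4x5 + 5.6x6 ≥ 13.59   (density contribution)
  42x1 + 22x2 + 17x3 + 18x4 + 12x5 + 15x6 ≤ 47   (oil absorption)
  x1, x2, x3, x4, x5, x6 ≥ 0.
The optimal basis is {calcium carbonate, chrome yellow, barium sulfate}; kaolin, titanium dioxide, zinc oxide drop out. The red component, density contribution, oil absorption requirements are met with equality.
Solving gives x3 = 0.7653, x4 = 1.174, x5 = 1.072.
Hence cost = 0.3·0.7653 + 2.98·1.174 + 0.89·1.072 = €4.6822.

€4.68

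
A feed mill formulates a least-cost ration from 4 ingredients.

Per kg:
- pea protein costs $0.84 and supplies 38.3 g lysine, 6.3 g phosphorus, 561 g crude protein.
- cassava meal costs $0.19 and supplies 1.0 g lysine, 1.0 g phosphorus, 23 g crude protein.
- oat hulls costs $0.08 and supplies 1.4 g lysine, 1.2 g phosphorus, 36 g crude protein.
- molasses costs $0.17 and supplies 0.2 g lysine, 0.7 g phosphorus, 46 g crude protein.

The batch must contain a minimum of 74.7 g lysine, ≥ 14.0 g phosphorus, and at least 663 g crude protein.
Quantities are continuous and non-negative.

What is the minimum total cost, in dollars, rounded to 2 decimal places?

$1.73

Set it up as a linear program. Let x1 = kg of pea protein, x2 = kg of cassava meal, x3 = kg of oat hulls, x4 = kg of molasses.
min 0.84x1 + 0.19x2 + 0.08x3 + 0.17x4 with:
  38.3x1 + 1x2 + 1.4x3 + 0.2x4 ≥ 74.7   (lysine)
  6.3x1 + 1x2 + 1.2x3 + 0.7x4 ≥ 14   (phosphorus)
  561x1 + 23x2 + 36x3 + 46x4 ≥ 663   (crude protein)
  x1, x2, x3, x4 ≥ 0.
At the optimum only pea protein, oat hulls are positive (cassava meal, molasses = 0). Binding constraints: lysine and phosphorus.
Solving gives x1 = 1.886, x3 = 1.766.
Hence cost = 0.84·1.886 + 0.08·1.766 = $1.7255.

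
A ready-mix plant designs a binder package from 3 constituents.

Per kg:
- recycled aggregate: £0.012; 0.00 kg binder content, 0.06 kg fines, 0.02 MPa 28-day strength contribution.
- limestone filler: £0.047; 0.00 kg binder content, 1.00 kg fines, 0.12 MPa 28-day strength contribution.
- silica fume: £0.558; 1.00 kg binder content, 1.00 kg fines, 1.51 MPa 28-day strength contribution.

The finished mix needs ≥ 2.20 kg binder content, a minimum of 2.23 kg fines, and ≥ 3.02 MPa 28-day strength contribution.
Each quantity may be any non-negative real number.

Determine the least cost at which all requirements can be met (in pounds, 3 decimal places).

£1.229

Let x1 = kg of recycled aggregate, x2 = kg of limestone filler, x3 = kg of silica fume.
Minimize 0.012x1 + 0.047x2 + 0.558x3 s.t.:
  1x3 ≥ 2.2   (binder content)
  0.06x1 + 1x2 + 1x3 ≥ 2.23   (fines)
  0.02x1 + 0.12x2 + 1.51x3 ≥ 3.02   (28-day strength contribution)
  x1, x2, x3 ≥ 0.
The cheapest feasible vertex uses only limestone filler, silica fume; recycled aggregate is not used. Binding constraints: binder content and fines.
Solving gives x2 = 0.03, x3 = 2.2.
Total cost: 0.047·0.03 + 0.558·2.2 = 1.22901.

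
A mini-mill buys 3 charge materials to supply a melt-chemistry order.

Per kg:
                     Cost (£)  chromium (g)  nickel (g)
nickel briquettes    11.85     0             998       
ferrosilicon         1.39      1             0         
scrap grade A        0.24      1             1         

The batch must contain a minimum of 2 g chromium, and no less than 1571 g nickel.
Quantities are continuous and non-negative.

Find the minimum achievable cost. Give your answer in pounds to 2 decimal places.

£19.11

Let x1 = kg of nickel briquettes, x2 = kg of ferrosilicon, x3 = kg of scrap grade A.
Minimise 11.85x1 + 1.39x2 + 0.24x3 subject to:
  1x2 + 1x3 ≥ 2   (chromium)
  998x1 + 1x3 ≥ 1571   (nickel)
  x1, x2, x3 ≥ 0.
The cheapest feasible vertex uses only nickel briquettes, scrap grade A; ferrosilicon is not used. There the chromium and nickel constraints are tight.
That vertex is x1 = 1.572, x3 = 2.
Cost = 11.85·1.572 + 0.24·2 = 19.1082.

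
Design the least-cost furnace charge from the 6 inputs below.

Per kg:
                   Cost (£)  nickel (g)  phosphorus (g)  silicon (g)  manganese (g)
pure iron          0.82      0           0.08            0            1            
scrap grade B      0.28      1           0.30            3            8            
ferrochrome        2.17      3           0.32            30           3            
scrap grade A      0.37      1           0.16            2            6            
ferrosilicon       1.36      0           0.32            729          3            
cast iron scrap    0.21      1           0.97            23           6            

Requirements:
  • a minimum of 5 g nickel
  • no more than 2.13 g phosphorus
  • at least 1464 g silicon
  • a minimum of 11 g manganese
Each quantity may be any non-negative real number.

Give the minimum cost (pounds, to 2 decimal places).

£4.11

Let x1 = kg of pure iron, x2 = kg of scrap grade B, x3 = kg of ferrochrome, x4 = kg of scrap grade A, x5 = kg of ferrosilicon, x6 = kg of cast iron scrap.
Minimise 0.82x1 + 0.28x2 + 2.17x3 + 0.37x4 + 1.36x5 + 0.21x6 subject to:
  1x2 + 3x3 + 1x4 + 1x6 ≥ 5   (nickel)
  0.08x1 + 0.3x2 + 0.32x3 + 0.16x4 + 0.32x5 + 0.97x6 ≤ 2.13   (phosphorus)
  3x2 + 30x3 + 2x4 + 729x5 + 23x6 ≥ 1464   (silicon)
  1x1 + 8x2 + 3x3 + 6x4 + 3x5 + 6x6 ≥ 11   (manganese)
  x1, x2, x3, x4, x5, x6 ≥ 0.
The minimum-cost mix takes nothing from pure iron, ferrochrome, cast iron scrap — only scrap grade B, scrap grade A, ferrosilicon. There the nickel, phosphorus, silicon constraints are tight.
Optimal quantities: scrap grade B = 4.957 kg, scrap grade A = 0.04335 kg, ferrosilicon = 1.988 kg.
Hence cost = 0.28·4.957 + 0.37·0.04335 + 1.36·1.988 = £4.1077.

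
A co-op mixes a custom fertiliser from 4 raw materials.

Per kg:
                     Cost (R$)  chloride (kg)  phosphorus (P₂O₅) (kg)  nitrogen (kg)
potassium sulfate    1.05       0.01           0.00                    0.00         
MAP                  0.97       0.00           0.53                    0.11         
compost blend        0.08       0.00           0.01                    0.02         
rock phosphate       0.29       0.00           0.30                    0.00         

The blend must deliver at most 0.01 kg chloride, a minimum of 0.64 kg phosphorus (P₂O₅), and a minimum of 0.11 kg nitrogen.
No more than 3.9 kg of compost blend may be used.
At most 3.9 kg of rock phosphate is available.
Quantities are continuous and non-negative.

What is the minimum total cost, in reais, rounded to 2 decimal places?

Let x1 = kg of potassium sulfate, x2 = kg of MAP, x3 = kg of compost blend, x4 = kg of rock phosphate.
Minimise 1.05x1 + 0.97x2 + 0.08x3 + 0.29x4 with:
  0.01x1 ≤ 0.01   (chloride)
  0.53x2 + 0.01x3 + 0.3x4 ≥ 0.64   (phosphorus (P₂O₅))
  0.11x2 + 0.02x3 ≥ 0.11   (nitrogen)
  x3 ≤ 3.9
  x4 ≤ 3.9
  x1, x2, x3, x4 ≥ 0.
The optimal basis is {MAP, compost blend, rock phosphate}; potassium sulfate drops out. Binding constraints: phosphorus (P₂O₅), nitrogen, the compost blend cap.
Optimal quantities: MAP = 0.2909 kg, compost blend = 3.9 kg, rock phosphate = 1.489 kg.
Cost = 0.97·0.2909 + 0.08·3.9 + 0.29·1.489 = 1.0260.

R$1.03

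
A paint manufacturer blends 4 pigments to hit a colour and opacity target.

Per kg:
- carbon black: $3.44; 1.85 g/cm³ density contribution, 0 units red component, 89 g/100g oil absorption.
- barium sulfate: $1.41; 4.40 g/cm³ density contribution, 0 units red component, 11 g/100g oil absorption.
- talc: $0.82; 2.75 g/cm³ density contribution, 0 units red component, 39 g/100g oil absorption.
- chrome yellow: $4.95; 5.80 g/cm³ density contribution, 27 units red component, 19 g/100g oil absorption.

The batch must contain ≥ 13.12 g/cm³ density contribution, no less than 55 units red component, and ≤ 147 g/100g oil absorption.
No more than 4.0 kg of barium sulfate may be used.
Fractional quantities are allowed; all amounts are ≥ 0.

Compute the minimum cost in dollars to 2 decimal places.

$10.47

Let x1 = kg of carbon black, x2 = kg of barium sulfate, x3 = kg of talc, x4 = kg of chrome yellow.
Minimise 3.44x1 + 1.41x2 + 0.82x3 + 4.95x4 with:
  1.85x1 + 4.4x2 + 2.75x3 + 5.8x4 ≥ 13.12   (density contribution)
  27x4 ≥ 55   (red component)
  89x1 + 11x2 + 39x3 + 19x4 ≤ 147   (oil absorption)
  x2 ≤ 4
  x1, x2, x3, x4 ≥ 0.
At the optimum only talc, chrome yellow are positive (carbon black, barium sulfate = 0). Binding constraints: density contribution and red component.
Solving gives x3 = 0.4746, x4 = 2.037.
Cost = 0.82·0.4746 + 4.95·2.037 = 10.4723.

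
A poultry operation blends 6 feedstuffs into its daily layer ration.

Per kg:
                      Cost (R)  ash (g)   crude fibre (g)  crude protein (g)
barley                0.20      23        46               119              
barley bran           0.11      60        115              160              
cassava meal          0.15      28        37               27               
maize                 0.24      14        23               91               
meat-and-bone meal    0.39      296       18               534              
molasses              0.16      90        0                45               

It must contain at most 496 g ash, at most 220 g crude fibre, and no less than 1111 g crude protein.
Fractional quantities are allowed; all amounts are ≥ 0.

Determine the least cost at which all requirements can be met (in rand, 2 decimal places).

Let x1 = kg of barley, x2 = kg of barley bran, x3 = kg of cassava meal, x4 = kg of maize, x5 = kg of meat-and-bone meal, x6 = kg of molasses.
Minimize 0.2x1 + 0.11x2 + 0.15x3 + 0.24x4 + 0.39x5 + 0.16x6 subject to:
  23x1 + 60x2 + 28x3 + 14x4 + 296x5 + 90x6 ≤ 496   (ash)
  46x1 + 115x2 + 37x3 + 23x4 + 18x5 ≤ 220   (crude fibre)
  119x1 + 160x2 + 27x3 + 91x4 + 534x5 + 45x6 ≥ 1111   (crude protein)
  x1, x2, x3, x4, x5, x6 ≥ 0.
The cheapest feasible vertex uses only barley, barley bran, meat-and-bone meal; cassava meal, maize, molasses are not used. Binding constraints: ash, crude fibre, crude protein.
Optimal quantities: barley = 2.254 kg, barley bran = 0.8022 kg, meat-and-bone meal = 1.338 kg.
Cost = 0.2·2.254 + 0.11·0.8022 + 0.39·1.338 = 1.0609.

R1.06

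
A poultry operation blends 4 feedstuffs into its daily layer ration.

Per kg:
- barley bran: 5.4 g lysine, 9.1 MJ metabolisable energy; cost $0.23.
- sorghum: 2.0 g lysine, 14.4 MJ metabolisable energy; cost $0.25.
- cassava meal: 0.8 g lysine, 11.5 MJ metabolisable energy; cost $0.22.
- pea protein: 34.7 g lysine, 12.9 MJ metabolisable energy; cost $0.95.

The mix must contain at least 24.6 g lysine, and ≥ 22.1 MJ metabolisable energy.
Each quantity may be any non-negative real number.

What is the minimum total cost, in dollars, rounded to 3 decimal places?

Treat it as an LP. Let x1 = kg of barley bran, x2 = kg of sorghum, x3 = kg of cassava meal, x4 = kg of pea protein.
Minimise 0.23x1 + 0.25x2 + 0.22x3 + 0.95x4 s.t.:
  5.4x1 + 2x2 + 0.8x3 + 34.7x4 ≥ 24.6   (lysine)
  9.1x1 + 14.4x2 + 11.5x3 + 12.9x4 ≥ 22.1   (metabolisable energy)
  x1, x2, x3, x4 ≥ 0.
The minimum-cost mix takes nothing from sorghum, cassava meal — only barley bran, pea protein. The lysine and metabolisable energy requirements are met with equality.
That vertex is x1 = 1.827, x4 = 0.4247.
Total cost: 0.23·1.827 + 0.95·0.4247 = 0.82368.

$0.824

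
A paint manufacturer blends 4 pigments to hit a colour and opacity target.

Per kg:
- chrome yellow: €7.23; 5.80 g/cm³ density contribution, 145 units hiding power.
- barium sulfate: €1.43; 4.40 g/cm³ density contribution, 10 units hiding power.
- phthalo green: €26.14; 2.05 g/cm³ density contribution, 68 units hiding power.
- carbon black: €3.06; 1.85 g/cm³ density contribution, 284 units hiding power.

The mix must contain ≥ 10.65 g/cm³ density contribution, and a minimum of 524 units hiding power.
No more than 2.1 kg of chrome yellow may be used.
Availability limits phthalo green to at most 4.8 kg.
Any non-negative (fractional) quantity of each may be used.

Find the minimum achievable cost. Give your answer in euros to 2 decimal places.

€7.85

Treat it as an LP. Let x1 = kg of chrome yellow, x2 = kg of barium sulfate, x3 = kg of phthalo green, x4 = kg of carbon black.
Minimize 7.23x1 + 1.43x2 + 26.14x3 + 3.06x4 with:
  5.8x1 + 4.4x2 + 2.05x3 + 1.85x4 ≥ 10.65   (density contribution)
  145x1 + 10x2 + 68x3 + 284x4 ≥ 524   (hiding power)
  x1 ≤ 2.1
  x3 ≤ 4.8
  x1, x2, x3, x4 ≥ 0.
At the optimum only barium sulfate, carbon black are positive (chrome yellow, phthalo green = 0). There the density contribution and hiding power constraints are tight.
That vertex is x2 = 1.669, x4 = 1.786.
Cost = 1.43·1.669 + 3.06·1.786 = 7.8518.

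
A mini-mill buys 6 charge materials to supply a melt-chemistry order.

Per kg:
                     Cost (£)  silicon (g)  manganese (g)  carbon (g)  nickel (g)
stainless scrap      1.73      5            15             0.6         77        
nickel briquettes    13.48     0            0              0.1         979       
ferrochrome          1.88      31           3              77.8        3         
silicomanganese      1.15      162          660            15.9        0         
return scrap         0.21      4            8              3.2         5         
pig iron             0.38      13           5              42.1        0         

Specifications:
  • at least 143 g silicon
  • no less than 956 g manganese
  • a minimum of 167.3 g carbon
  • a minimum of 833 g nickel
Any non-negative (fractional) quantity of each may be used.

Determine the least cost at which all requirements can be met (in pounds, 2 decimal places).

Let x1 = kg of stainless scrap, x2 = kg of nickel briquettes, x3 = kg of ferrochrome, x4 = kg of silicomanganese, x5 = kg of return scrap, x6 = kg of pig iron.
Minimise 1.73x1 + 13.48x2 + 1.88x3 + 1.15x4 + 0.21x5 + 0.38x6 with:
  5x1 + 31x3 + 162x4 + 4x5 + 13x6 ≥ 143   (silicon)
  15x1 + 3x3 + 660x4 + 8x5 + 5x6 ≥ 956   (manganese)
  0.6x1 + 0.1x2 + 77.8x3 + 15.9x4 + 3.2x5 + 42.1x6 ≥ 167.3   (carbon)
  77x1 + 979x2 + 3x3 + 5x5 ≥ 833   (nickel)
  x1, x2, x3, x4, x5, x6 ≥ 0.
At the optimum only nickel briquettes, silicomanganese, pig iron are positive (stainless scrap, ferrochrome, return scrap = 0). Binding constraints: manganese, carbon, nickel.
That vertex is x2 = 0.8509, x4 = 1.422, x6 = 3.435.
Hence cost = 13.48·0.8509 + 1.15·1.422 + 0.38·3.435 = £14.4107.

£14.41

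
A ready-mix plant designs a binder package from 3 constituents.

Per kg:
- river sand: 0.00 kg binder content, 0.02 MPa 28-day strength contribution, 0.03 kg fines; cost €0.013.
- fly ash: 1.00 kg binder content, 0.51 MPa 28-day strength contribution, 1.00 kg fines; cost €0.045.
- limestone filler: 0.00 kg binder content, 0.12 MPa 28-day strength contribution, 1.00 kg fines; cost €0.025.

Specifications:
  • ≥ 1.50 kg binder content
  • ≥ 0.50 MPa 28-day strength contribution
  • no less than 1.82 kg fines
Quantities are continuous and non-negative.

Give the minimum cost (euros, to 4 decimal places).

Treat it as an LP. Let x1 = kg of river sand, x2 = kg of fly ash, x3 = kg of limestone filler.
Minimize 0.013x1 + 0.045x2 + 0.025x3 with:
  1x2 ≥ 1.5   (binder content)
  0.02x1 + 0.51x2 + 0.12x3 ≥ 0.5   (28-day strength contribution)
  0.03x1 + 1x2 + 1x3 ≥ 1.82   (fines)
  x1, x2, x3 ≥ 0.
At the optimum only fly ash, limestone filler are positive (river sand = 0). There the binder content and fines constraints are tight.
Solving gives x2 = 1.5, x3 = 0.32.
Total cost: 0.045·1.5 + 0.025·0.32 = 0.075500.

€0.0755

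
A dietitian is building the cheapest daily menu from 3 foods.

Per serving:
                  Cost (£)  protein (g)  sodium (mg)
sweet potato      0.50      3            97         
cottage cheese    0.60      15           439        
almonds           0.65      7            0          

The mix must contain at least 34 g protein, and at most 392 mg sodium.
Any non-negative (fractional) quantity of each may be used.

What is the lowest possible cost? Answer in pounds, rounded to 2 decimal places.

£2.45

Set it up as a linear program. Let x1 = servings of sweet potato, x2 = servings of cottage cheese, x3 = servings of almonds.
min 0.5x1 + 0.6x2 + 0.65x3 with:
  3x1 + 15x2 + 7x3 ≥ 34   (protein)
  97x1 + 439x2 ≤ 392   (sodium)
  x1, x2, x3 ≥ 0.
The minimum-cost mix takes nothing from sweet potato — only cottage cheese, almonds. There the protein and sodium constraints are tight.
Solving gives x2 = 0.8929, x3 = 2.944.
Total cost: 0.6·0.8929 + 0.65·2.944 = 2.4493.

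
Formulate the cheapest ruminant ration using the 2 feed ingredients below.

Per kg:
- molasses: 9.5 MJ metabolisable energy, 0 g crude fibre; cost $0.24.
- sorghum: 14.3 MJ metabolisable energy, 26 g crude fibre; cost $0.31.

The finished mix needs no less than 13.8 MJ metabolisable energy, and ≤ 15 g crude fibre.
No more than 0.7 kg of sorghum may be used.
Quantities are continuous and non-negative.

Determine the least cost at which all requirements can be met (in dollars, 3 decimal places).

$0.319

Set it up as a linear program. Let x1 = kg of molasses, x2 = kg of sorghum.
Minimise 0.24x1 + 0.31x2 with:
  9.5x1 + 14.3x2 ≥ 13.8   (metabolisable energy)
  26x2 ≤ 15   (crude fibre)
  x2 ≤ 0.7
  x1, x2 ≥ 0.
Both inputs are positive at the optimum. There the metabolisable energy and crude fibre constraints are tight.
That vertex is x1 = 0.5842, x2 = 0.5769.
Total cost: 0.24·0.5842 + 0.31·0.5769 = 0.31905.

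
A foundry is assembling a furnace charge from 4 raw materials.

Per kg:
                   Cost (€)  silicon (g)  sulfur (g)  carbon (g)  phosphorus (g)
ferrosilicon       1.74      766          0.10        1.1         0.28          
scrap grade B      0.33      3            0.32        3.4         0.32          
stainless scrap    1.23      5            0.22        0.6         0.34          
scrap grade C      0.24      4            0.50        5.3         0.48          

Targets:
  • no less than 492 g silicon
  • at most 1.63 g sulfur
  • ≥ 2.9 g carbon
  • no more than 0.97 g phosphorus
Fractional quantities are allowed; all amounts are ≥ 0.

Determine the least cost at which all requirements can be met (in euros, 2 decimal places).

€1.21

Let x1 = kg of ferrosilicon, x2 = kg of scrap grade B, x3 = kg of stainless scrap, x4 = kg of scrap grade C.
Minimise 1.74x1 + 0.33x2 + 1.23x3 + 0.24x4 with:
  766x1 + 3x2 + 5x3 + 4x4 ≥ 492   (silicon)
  0.1x1 + 0.32x2 + 0.22x3 + 0.5x4 ≤ 1.63   (sulfur)
  1.1x1 + 3.4x2 + 0.6x3 + 5.3x4 ≥ 2.9   (carbon)
  0.28x1 + 0.32x2 + 0.34x3 + 0.48x4 ≤ 0.97   (phosphorus)
  x1, x2, x3, x4 ≥ 0.
The optimal basis is {ferrosilicon, scrap grade C}; scrap grade B, stainless scrap drop out. Binding constraints: silicon and carbon.
That vertex is x1 = 0.6401, x4 = 0.4143.
Hence cost = 1.74·0.6401 + 0.24·0.4143 = €1.2132.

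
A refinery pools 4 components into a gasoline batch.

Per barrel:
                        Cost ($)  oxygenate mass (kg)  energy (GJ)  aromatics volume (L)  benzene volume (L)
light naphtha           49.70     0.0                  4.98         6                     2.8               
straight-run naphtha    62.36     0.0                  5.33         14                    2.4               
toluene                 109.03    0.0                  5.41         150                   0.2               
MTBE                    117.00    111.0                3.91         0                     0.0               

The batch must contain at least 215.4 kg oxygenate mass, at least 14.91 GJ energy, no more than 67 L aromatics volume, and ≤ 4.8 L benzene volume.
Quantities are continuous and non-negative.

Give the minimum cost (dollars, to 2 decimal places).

$300.12

This is a linear program. Let x1 = barrels of light naphtha, x2 = barrels of straight-run naphtha, x3 = barrels of toluene, x4 = barrels of MTBE.
min 49.7x1 + 62.36x2 + 109.03x3 + 117x4 with:
  111x4 ≥ 215.4   (oxygenate mass)
  4.98x1 + 5.33x2 + 5.41x3 + 3.91x4 ≥ 14.91   (energy)
  6x1 + 14x2 + 150x3 ≤ 67   (aromatics volume)
  2.8x1 + 2.4x2 + 0.2x3 ≤ 4.8   (benzene volume)
  x1, x2, x3, x4 ≥ 0.
At the optimum only light naphtha, MTBE are positive (straight-run naphtha, toluene = 0). The oxygenate mass and energy requirements are met with equality.
Optimal quantities: light naphtha = 1.4704 barrels, MTBE = 1.9405 barrels.
Hence cost = 49.7·1.4704 + 117·1.9405 = $300.1174.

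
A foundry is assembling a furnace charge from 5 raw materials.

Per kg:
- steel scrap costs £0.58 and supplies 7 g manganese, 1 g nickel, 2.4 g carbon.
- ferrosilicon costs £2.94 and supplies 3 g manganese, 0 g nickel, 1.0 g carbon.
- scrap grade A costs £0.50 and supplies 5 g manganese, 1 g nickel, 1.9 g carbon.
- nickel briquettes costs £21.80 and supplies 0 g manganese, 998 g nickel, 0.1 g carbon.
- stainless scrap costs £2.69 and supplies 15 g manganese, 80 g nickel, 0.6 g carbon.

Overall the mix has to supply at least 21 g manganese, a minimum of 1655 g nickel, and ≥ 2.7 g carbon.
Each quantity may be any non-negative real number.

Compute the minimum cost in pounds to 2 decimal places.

£37.57

Set it up as a linear program. Let x1 = kg of steel scrap, x2 = kg of ferrosilicon, x3 = kg of scrap grade A, x4 = kg of nickel briquettes, x5 = kg of stainless scrap.
Minimize 0.58x1 + 2.94x2 + 0.5x3 + 21.8x4 + 2.69x5 with:
  7x1 + 3x2 + 5x3 + 15x5 ≥ 21   (manganese)
  1x1 + 1x3 + 998x4 + 80x5 ≥ 1655   (nickel)
  2.4x1 + 1x2 + 1.9x3 + 0.1x4 + 0.6x5 ≥ 2.7   (carbon)
  x1, x2, x3, x4, x5 ≥ 0.
The optimal basis is {steel scrap, nickel briquettes, stainless scrap}; ferrosilicon, scrap grade A drop out. Binding constraints: manganese, nickel, carbon.
That vertex is x1 = 0.80305, x4 = 1.5753, x5 = 1.0252.
Total cost: 0.58·0.80305 + 21.8·1.5753 + 2.69·1.0252 = 37.5651.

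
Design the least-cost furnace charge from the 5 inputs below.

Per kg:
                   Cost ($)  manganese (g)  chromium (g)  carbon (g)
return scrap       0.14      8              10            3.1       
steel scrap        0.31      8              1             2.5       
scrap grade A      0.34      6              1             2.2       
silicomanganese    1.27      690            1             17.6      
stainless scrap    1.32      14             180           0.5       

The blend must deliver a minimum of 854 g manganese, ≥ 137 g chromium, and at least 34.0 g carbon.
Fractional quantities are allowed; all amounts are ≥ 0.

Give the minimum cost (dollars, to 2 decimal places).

This is a linear program. Let x1 = kg of return scrap, x2 = kg of steel scrap, x3 = kg of scrap grade A, x4 = kg of silicomanganese, x5 = kg of stainless scrap.
Minimise 0.14x1 + 0.31x2 + 0.34x3 + 1.27x4 + 1.32x5 with:
  8x1 + 8x2 + 6x3 + 690x4 + 14x5 ≥ 854   (manganese)
  10x1 + 1x2 + 1x3 + 1x4 + 180x5 ≥ 137   (chromium)
  3.1x1 + 2.5x2 + 2.2x3 + 17.6x4 + 0.5x5 ≥ 34   (carbon)
  x1, x2, x3, x4, x5 ≥ 0.
The minimum-cost mix takes nothing from steel scrap, scrap grade A — only return scrap, silicomanganese, stainless scrap. The manganese, chromium, carbon requirements are met with equality.
So return scrap = 4.193 kg, silicomanganese = 1.178 kg, stainless scrap = 0.5216 kg.
Cost = 0.14·4.193 + 1.27·1.178 + 1.32·0.5216 = 2.7716.

$2.77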